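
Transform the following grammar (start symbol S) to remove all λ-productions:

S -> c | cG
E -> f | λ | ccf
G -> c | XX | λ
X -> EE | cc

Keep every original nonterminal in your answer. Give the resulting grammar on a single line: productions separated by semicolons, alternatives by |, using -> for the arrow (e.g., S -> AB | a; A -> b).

S -> c | cG; E -> f | ccf; G -> X | c | XX; X -> E | EE | cc

Nullable set: {E, G, X}.
S -> cG: G nullable, giving c | cG.
Drop E -> λ.
Drop G -> λ.
G -> XX: X, X nullable, giving X | XX.
X -> EE: E, E nullable, giving E | EE.
Unchanged (no nullable symbols): S -> c; E -> ccf; E -> f; G -> c; X -> cc.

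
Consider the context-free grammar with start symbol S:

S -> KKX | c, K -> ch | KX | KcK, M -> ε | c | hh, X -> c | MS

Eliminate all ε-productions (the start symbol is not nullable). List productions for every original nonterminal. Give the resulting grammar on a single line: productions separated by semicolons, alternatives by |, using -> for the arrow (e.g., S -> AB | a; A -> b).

Nullable set: {M}.
Drop M -> ε.
X -> MS: M nullable, giving MS | S.
Unchanged (no nullable symbols): S -> KKX; S -> c; K -> KX; K -> KcK; K -> ch; M -> c; M -> hh; X -> c.

S -> c | KKX; K -> KX | ch | KcK; M -> c | hh; X -> S | c | MS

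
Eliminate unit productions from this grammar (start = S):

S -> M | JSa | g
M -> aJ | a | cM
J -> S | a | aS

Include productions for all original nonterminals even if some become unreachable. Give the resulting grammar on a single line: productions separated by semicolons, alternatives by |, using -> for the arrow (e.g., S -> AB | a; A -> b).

S -> a | g | aJ | cM | JSa; J -> a | g | aJ | aS | cM | JSa; M -> a | aJ | cM

Unit productions: J->S, S->M.
Unit pairs (A ⇒* B via units): (J,M), (J,S), (S,M).
S: inherits non-unit rules of {M, S} → JSa | a | aJ | cM | g.
J: inherits non-unit rules of {J, M, S} → JSa | a | aJ | aS | cM | g.
M: inherits non-unit rules of {M} → a | aJ | cM.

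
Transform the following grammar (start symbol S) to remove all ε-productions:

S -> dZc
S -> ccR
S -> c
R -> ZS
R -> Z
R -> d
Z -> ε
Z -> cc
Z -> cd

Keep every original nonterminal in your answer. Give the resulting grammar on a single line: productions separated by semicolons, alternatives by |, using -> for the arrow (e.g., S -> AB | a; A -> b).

S -> c | cc | dc | ccR | dZc; R -> S | Z | d | ZS; Z -> cc | cd

Nullable set: {R, Z}.
S -> ccR: R nullable, giving cc | ccR.
S -> dZc: Z nullable, giving dZc | dc.
R -> Z: Z nullable, giving Z.
R -> ZS: Z nullable, giving S | ZS.
Drop Z -> ε.
Unchanged (no nullable symbols): S -> c; R -> d; Z -> cc; Z -> cd.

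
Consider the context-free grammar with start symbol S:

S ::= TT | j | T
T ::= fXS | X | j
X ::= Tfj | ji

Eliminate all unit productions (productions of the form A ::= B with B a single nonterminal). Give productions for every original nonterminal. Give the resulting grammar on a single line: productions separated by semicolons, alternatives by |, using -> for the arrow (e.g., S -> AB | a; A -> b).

Unit productions: S->T, T->X.
Unit pairs (A ⇒* B via units): (S,T), (S,X), (T,X).
S: inherits non-unit rules of {S, T, X} → TT | Tfj | fXS | j | ji.
T: inherits non-unit rules of {T, X} → Tfj | fXS | j | ji.
X: inherits non-unit rules of {X} → Tfj | ji.

S -> j | TT | ji | Tfj | fXS; T -> j | ji | Tfj | fXS; X -> ji | Tfj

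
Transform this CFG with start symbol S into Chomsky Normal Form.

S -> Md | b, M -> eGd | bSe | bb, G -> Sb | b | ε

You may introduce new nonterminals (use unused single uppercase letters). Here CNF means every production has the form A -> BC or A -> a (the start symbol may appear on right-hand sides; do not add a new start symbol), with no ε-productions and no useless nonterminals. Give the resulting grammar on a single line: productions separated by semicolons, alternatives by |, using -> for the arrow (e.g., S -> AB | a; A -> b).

S -> b | MC; A -> b; B -> e; C -> d; D -> SB; E -> GC; G -> b | SA; M -> AA | AD | BC | BE

Nullable: {G}; after ε-elimination: S -> b | Md; G -> b | Sb; M -> bb | ed | bSe | eGd.
No unit productions to eliminate.
TERM: introduce A -> b, C -> d, B -> e and substitute in every rule of length ≥2.
BIN: M -> ASB becomes M -> AD, D -> SB; M -> BGC becomes M -> BE, E -> GC.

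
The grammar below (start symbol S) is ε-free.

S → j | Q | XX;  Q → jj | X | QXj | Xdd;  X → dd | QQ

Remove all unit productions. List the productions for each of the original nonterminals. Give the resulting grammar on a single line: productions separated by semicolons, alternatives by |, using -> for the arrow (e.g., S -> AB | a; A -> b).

S -> j | QQ | XX | dd | jj | QXj | Xdd; Q -> QQ | dd | jj | QXj | Xdd; X -> QQ | dd

Unit productions: Q->X, S->Q.
Unit pairs (A ⇒* B via units): (Q,X), (S,Q), (S,X).
S: inherits non-unit rules of {Q, S, X} → QQ | QXj | XX | Xdd | dd | j | jj.
Q: inherits non-unit rules of {Q, X} → QQ | QXj | Xdd | dd | jj.
X: inherits non-unit rules of {X} → QQ | dd.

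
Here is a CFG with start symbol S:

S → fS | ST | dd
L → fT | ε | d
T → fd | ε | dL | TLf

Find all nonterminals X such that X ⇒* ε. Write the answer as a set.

{L, T}

Directly nullable (have an ε-rule): {L, T}.
Not nullable: S — each has a terminal in every rule's right-hand side or depends on a non-nullable symbol.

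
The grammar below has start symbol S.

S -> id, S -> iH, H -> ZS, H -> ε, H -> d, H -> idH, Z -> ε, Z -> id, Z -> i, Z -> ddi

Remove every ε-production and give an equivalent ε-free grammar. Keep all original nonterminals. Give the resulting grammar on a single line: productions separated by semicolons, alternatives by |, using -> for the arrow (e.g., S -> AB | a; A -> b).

S -> i | iH | id; H -> S | d | ZS | id | idH; Z -> i | id | ddi

Nullable set: {H, Z}.
S -> iH: H nullable, giving i | iH.
Drop H -> ε.
H -> ZS: Z nullable, giving S | ZS.
H -> idH: H nullable, giving id | idH.
Drop Z -> ε.
Unchanged (no nullable symbols): S -> id; H -> d; Z -> ddi; Z -> i; Z -> id.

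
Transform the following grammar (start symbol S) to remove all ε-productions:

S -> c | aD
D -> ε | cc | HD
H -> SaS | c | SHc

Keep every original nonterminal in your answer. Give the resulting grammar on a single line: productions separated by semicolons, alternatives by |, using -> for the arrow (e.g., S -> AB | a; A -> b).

S -> a | c | aD; D -> H | HD | cc; H -> c | SHc | SaS

Nullable set: {D}.
S -> aD: D nullable, giving a | aD.
Drop D -> ε.
D -> HD: D nullable, giving H | HD.
Unchanged (no nullable symbols): S -> c; D -> cc; H -> SHc; H -> SaS; H -> c.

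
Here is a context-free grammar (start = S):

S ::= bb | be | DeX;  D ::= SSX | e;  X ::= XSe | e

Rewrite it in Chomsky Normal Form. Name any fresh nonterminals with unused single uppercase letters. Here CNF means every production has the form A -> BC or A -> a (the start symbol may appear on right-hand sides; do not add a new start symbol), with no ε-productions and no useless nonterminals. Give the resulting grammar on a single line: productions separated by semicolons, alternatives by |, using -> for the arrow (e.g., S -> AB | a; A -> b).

S -> BA | BB | DE; A -> e; B -> b; C -> SX; D -> e | SC; E -> AX; F -> SA; X -> e | XF

No ε-productions.
No unit productions to eliminate.
TERM: introduce B -> b, A -> e and substitute in every rule of length ≥2.
BIN: D -> SSX becomes D -> SC, C -> SX; S -> DAX becomes S -> DE, E -> AX; X -> XSA becomes X -> XF, F -> SA.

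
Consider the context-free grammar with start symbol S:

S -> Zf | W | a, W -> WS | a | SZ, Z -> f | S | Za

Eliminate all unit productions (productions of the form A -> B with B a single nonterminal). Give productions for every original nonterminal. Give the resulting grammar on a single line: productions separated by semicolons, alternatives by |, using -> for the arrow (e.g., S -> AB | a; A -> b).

S -> a | SZ | WS | Zf; W -> a | SZ | WS; Z -> a | f | SZ | WS | Za | Zf

Unit productions: S->W, Z->S.
Unit pairs (A ⇒* B via units): (S,W), (Z,S), (Z,W).
S: inherits non-unit rules of {S, W} → SZ | WS | Zf | a.
W: inherits non-unit rules of {W} → SZ | WS | a.
Z: inherits non-unit rules of {S, W, Z} → SZ | WS | Za | Zf | a | f.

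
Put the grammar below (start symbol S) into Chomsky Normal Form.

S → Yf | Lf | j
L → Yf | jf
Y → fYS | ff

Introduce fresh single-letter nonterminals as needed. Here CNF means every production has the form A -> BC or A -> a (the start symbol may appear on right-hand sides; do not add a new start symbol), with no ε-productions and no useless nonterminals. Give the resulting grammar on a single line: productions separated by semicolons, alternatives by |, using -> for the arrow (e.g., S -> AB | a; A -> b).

S -> j | LA | YA; A -> f; B -> j; C -> YS; L -> BA | YA; Y -> AA | AC

No ε-productions.
No unit productions to eliminate.
TERM: introduce A -> f, B -> j and substitute in every rule of length ≥2.
BIN: Y -> AYS becomes Y -> AC, C -> YS.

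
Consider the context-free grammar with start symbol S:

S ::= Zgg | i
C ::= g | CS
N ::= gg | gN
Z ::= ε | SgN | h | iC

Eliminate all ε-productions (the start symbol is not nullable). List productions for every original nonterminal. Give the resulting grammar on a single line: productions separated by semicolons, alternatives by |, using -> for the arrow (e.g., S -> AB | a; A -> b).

S -> i | gg | Zgg; C -> g | CS; N -> gN | gg; Z -> h | iC | SgN

Nullable set: {Z}.
S -> Zgg: Z nullable, giving Zgg | gg.
Drop Z -> ε.
Unchanged (no nullable symbols): S -> i; C -> CS; C -> g; N -> gN; N -> gg; Z -> SgN; Z -> h; Z -> iC.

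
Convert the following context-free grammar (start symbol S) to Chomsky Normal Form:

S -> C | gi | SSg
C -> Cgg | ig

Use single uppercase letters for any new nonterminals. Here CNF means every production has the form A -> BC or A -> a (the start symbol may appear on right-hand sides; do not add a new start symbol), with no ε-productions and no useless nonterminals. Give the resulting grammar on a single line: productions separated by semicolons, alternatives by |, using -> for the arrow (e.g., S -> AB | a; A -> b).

No ε-productions.
After unit-elimination: S -> gi | ig | Cgg | SSg; C -> ig | Cgg.
TERM: introduce A -> g, B -> i and substitute in every rule of length ≥2.
BIN: C -> CAA becomes C -> CD, D -> AA; S -> CAA becomes S -> CE, E -> AA; S -> SSA becomes S -> SF, F -> SA.

S -> AB | BA | CE | SF; A -> g; B -> i; C -> BA | CD; D -> AA; E -> AA; F -> SA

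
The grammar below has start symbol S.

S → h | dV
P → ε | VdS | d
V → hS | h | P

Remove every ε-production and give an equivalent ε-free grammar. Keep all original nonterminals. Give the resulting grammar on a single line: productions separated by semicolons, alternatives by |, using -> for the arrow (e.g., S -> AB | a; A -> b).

Nullable set: {P, V}.
S -> dV: V nullable, giving d | dV.
Drop P -> ε.
P -> VdS: V nullable, giving VdS | dS.
V -> P: P nullable, giving P.
Unchanged (no nullable symbols): S -> h; P -> d; V -> h; V -> hS.

S -> d | h | dV; P -> d | dS | VdS; V -> P | h | hS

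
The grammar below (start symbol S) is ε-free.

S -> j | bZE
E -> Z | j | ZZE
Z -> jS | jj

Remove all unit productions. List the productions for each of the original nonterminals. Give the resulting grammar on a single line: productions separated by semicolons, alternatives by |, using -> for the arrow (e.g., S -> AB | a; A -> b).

Unit productions: E->Z.
Unit pairs (A ⇒* B via units): (E,Z).
S: inherits non-unit rules of {S} → bZE | j.
E: inherits non-unit rules of {E, Z} → ZZE | j | jS | jj.
Z: inherits non-unit rules of {Z} → jS | jj.

S -> j | bZE; E -> j | jS | jj | ZZE; Z -> jS | jj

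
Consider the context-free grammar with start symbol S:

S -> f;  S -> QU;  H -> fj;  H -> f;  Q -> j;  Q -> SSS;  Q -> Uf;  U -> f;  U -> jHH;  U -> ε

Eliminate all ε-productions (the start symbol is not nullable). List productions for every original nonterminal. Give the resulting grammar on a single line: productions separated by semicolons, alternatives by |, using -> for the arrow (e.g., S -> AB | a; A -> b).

S -> Q | f | QU; H -> f | fj; Q -> f | j | Uf | SSS; U -> f | jHH

Nullable set: {U}.
S -> QU: U nullable, giving Q | QU.
Q -> Uf: U nullable, giving Uf | f.
Drop U -> ε.
Unchanged (no nullable symbols): S -> f; H -> f; H -> fj; Q -> SSS; Q -> j; U -> f; U -> jHH.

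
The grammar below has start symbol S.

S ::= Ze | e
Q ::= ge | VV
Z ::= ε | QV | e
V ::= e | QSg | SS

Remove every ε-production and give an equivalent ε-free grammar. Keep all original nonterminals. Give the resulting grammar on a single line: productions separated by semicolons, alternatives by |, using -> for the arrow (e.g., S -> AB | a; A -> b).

Nullable set: {Z}.
S -> Ze: Z nullable, giving Ze | e.
Drop Z -> ε.
Unchanged (no nullable symbols): S -> e; Q -> VV; Q -> ge; V -> QSg; V -> SS; V -> e; Z -> QV; Z -> e.

S -> e | Ze; Q -> VV | ge; V -> e | SS | QSg; Z -> e | QV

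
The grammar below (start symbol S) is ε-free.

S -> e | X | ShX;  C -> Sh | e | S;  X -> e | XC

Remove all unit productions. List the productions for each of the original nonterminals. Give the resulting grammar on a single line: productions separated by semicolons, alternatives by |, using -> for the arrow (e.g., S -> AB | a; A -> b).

Unit productions: C->S, S->X.
Unit pairs (A ⇒* B via units): (C,S), (C,X), (S,X).
S: inherits non-unit rules of {S, X} → ShX | XC | e.
C: inherits non-unit rules of {C, S, X} → Sh | ShX | XC | e.
X: inherits non-unit rules of {X} → XC | e.

S -> e | XC | ShX; C -> e | Sh | XC | ShX; X -> e | XC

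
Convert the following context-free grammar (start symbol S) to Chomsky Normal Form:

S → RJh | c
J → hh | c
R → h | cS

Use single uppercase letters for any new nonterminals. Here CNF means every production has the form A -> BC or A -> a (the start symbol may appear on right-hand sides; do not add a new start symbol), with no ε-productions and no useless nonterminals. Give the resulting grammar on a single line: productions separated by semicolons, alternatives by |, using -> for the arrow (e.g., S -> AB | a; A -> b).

S -> c | RC; A -> h; B -> c; C -> JA; J -> c | AA; R -> h | BS

No ε-productions.
No unit productions to eliminate.
TERM: introduce B -> c, A -> h and substitute in every rule of length ≥2.
BIN: S -> RJA becomes S -> RC, C -> JA.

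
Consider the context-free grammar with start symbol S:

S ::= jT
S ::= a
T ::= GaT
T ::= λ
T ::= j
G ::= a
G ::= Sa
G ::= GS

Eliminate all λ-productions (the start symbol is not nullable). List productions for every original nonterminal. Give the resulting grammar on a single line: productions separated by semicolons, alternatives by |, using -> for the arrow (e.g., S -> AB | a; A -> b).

Nullable set: {T}.
S -> jT: T nullable, giving j | jT.
Drop T -> λ.
T -> GaT: T nullable, giving Ga | GaT.
Unchanged (no nullable symbols): S -> a; G -> GS; G -> Sa; G -> a; T -> j.

S -> a | j | jT; G -> a | GS | Sa; T -> j | Ga | GaT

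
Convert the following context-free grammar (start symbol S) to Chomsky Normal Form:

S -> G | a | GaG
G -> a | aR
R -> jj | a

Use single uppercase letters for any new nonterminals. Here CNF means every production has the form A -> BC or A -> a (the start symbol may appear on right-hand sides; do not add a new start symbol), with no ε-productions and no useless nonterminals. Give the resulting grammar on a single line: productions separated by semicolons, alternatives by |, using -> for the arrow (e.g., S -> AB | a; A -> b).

No ε-productions.
After unit-elimination: S -> a | aR | GaG; G -> a | aR; R -> a | jj.
TERM: introduce A -> a, B -> j and substitute in every rule of length ≥2.
BIN: S -> GAG becomes S -> GC, C -> AG.

S -> a | AR | GC; A -> a; B -> j; C -> AG; G -> a | AR; R -> a | BB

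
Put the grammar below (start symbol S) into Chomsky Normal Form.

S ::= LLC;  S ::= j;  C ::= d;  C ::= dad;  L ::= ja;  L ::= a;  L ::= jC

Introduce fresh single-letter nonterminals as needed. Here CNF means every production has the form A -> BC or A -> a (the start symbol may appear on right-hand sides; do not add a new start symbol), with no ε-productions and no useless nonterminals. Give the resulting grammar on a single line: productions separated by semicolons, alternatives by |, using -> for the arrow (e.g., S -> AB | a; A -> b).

No ε-productions.
No unit productions to eliminate.
TERM: introduce B -> a, A -> d, D -> j and substitute in every rule of length ≥2.
BIN: C -> ABA becomes C -> AE, E -> BA; S -> LLC becomes S -> LF, F -> LC.

S -> j | LF; A -> d; B -> a; C -> d | AE; D -> j; E -> BA; F -> LC; L -> a | DB | DC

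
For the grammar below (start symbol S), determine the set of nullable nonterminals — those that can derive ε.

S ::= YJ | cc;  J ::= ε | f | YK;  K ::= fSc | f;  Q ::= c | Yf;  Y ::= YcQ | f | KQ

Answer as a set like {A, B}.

{J}

Directly nullable (have an ε-rule): {J}.
Not nullable: K, Q, S, Y — each has a terminal in every rule's right-hand side or depends on a non-nullable symbol.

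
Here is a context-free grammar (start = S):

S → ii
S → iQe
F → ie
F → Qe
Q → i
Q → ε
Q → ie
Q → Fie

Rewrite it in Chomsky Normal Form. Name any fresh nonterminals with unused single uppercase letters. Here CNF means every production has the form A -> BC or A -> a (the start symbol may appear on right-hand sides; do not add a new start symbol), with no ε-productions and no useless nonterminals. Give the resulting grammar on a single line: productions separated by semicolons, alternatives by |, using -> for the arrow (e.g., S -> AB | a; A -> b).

Nullable: {Q}; after ε-elimination: S -> ie | ii | iQe; F -> e | Qe | ie; Q -> i | ie | Fie.
No unit productions to eliminate.
TERM: introduce A -> e, B -> i and substitute in every rule of length ≥2.
BIN: Q -> FBA becomes Q -> FC, C -> BA; S -> BQA becomes S -> BD, D -> QA.

S -> BA | BB | BD; A -> e; B -> i; C -> BA; D -> QA; F -> e | BA | QA; Q -> i | BA | FC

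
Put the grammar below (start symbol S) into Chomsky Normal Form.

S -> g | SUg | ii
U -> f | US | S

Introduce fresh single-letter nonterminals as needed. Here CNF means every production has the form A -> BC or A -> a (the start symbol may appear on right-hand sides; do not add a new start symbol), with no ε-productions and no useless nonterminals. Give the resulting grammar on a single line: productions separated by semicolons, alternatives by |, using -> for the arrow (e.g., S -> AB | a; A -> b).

No ε-productions.
After unit-elimination: S -> g | ii | SUg; U -> f | g | US | ii | SUg.
TERM: introduce A -> g, B -> i and substitute in every rule of length ≥2.
BIN: S -> SUA becomes S -> SC, C -> UA; U -> SUA becomes U -> SD, D -> UA.

S -> g | BB | SC; A -> g; B -> i; C -> UA; D -> UA; U -> f | g | BB | SD | US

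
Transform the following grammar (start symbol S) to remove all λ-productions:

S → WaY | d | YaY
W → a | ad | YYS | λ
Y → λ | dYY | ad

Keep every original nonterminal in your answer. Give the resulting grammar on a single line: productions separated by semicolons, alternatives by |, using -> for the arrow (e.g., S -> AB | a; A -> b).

Nullable set: {W, Y}.
S -> WaY: W, Y nullable, giving Wa | WaY | a | aY.
S -> YaY: Y, Y nullable, giving Ya | YaY | a | aY.
Drop W -> λ.
W -> YYS: Y, Y nullable, giving S | YS | YYS.
Drop Y -> λ.
Y -> dYY: Y, Y nullable, giving d | dY | dYY.
Unchanged (no nullable symbols): S -> d; W -> a; W -> ad; Y -> ad.

S -> a | d | Wa | Ya | aY | WaY | YaY; W -> S | a | YS | ad | YYS; Y -> d | ad | dY | dYY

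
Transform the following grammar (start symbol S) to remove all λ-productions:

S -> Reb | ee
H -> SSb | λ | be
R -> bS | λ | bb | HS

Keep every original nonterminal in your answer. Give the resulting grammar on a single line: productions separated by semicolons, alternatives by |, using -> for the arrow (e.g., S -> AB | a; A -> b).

S -> eb | ee | Reb; H -> be | SSb; R -> S | HS | bS | bb

Nullable set: {H, R}.
S -> Reb: R nullable, giving Reb | eb.
Drop H -> λ.
Drop R -> λ.
R -> HS: H nullable, giving HS | S.
Unchanged (no nullable symbols): S -> ee; H -> SSb; H -> be; R -> bS; R -> bb.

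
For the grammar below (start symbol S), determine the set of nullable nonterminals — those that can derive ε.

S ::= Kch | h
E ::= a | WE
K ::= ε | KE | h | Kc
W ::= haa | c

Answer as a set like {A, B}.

Directly nullable (have an ε-rule): {K}.
Not nullable: E, S, W — each has a terminal in every rule's right-hand side or depends on a non-nullable symbol.

{K}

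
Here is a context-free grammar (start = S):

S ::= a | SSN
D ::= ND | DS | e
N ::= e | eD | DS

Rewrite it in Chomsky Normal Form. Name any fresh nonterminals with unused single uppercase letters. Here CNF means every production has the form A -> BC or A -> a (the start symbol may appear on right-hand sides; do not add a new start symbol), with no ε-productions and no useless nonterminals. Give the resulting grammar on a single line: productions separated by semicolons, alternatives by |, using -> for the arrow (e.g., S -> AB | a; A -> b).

S -> a | SB; A -> e; B -> SN; D -> e | DS | ND; N -> e | AD | DS

No ε-productions.
No unit productions to eliminate.
TERM: introduce A -> e and substitute in every rule of length ≥2.
BIN: S -> SSN becomes S -> SB, B -> SN.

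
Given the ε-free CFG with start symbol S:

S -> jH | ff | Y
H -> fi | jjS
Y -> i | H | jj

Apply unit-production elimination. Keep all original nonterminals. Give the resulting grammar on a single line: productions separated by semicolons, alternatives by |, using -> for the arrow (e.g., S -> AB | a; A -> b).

Unit productions: S->Y, Y->H.
Unit pairs (A ⇒* B via units): (S,H), (S,Y), (Y,H).
S: inherits non-unit rules of {H, S, Y} → ff | fi | i | jH | jj | jjS.
H: inherits non-unit rules of {H} → fi | jjS.
Y: inherits non-unit rules of {H, Y} → fi | i | jj | jjS.

S -> i | ff | fi | jH | jj | jjS; H -> fi | jjS; Y -> i | fi | jj | jjS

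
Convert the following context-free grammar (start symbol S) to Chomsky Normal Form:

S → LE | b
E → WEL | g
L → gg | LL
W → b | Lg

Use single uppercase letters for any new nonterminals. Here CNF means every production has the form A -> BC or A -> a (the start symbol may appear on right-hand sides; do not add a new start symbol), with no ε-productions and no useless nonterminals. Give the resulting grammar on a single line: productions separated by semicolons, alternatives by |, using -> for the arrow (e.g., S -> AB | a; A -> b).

S -> b | LE; A -> g; B -> EL; E -> g | WB; L -> AA | LL; W -> b | LA

No ε-productions.
No unit productions to eliminate.
TERM: introduce A -> g and substitute in every rule of length ≥2.
BIN: E -> WEL becomes E -> WB, B -> EL.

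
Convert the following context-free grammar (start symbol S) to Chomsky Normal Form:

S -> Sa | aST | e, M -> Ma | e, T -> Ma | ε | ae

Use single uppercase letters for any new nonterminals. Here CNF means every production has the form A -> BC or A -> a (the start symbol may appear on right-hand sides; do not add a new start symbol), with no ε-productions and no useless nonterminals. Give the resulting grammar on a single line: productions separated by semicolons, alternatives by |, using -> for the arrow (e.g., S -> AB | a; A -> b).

S -> e | AC | AS | SA; A -> a; B -> e; C -> ST; M -> e | MA; T -> AB | MA

Nullable: {T}; after ε-elimination: S -> e | Sa | aS | aST; M -> e | Ma; T -> Ma | ae.
No unit productions to eliminate.
TERM: introduce A -> a, B -> e and substitute in every rule of length ≥2.
BIN: S -> AST becomes S -> AC, C -> ST.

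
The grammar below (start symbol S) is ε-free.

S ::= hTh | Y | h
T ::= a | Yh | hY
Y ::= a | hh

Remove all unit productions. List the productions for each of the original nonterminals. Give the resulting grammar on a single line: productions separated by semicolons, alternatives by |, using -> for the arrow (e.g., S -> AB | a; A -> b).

S -> a | h | hh | hTh; T -> a | Yh | hY; Y -> a | hh

Unit productions: S->Y.
Unit pairs (A ⇒* B via units): (S,Y).
S: inherits non-unit rules of {S, Y} → a | h | hTh | hh.
T: inherits non-unit rules of {T} → Yh | a | hY.
Y: inherits non-unit rules of {Y} → a | hh.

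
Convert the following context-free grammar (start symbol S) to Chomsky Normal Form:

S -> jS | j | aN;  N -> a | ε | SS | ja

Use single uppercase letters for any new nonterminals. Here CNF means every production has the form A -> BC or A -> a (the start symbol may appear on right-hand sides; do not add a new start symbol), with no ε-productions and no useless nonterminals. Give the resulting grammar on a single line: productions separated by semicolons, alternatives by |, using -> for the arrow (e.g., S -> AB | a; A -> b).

Nullable: {N}; after ε-elimination: S -> a | j | aN | jS; N -> a | SS | ja.
No unit productions to eliminate.
TERM: introduce B -> a, A -> j and substitute in every rule of length ≥2.

S -> a | j | AS | BN; A -> j; B -> a; N -> a | AB | SS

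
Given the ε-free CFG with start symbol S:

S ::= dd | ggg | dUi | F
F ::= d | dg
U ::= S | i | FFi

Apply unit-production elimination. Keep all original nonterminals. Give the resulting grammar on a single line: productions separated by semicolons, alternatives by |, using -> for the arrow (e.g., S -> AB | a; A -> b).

S -> d | dd | dg | dUi | ggg; F -> d | dg; U -> d | i | dd | dg | FFi | dUi | ggg

Unit productions: S->F, U->S.
Unit pairs (A ⇒* B via units): (S,F), (U,F), (U,S).
S: inherits non-unit rules of {F, S} → d | dUi | dd | dg | ggg.
F: inherits non-unit rules of {F} → d | dg.
U: inherits non-unit rules of {F, S, U} → FFi | d | dUi | dd | dg | ggg | i.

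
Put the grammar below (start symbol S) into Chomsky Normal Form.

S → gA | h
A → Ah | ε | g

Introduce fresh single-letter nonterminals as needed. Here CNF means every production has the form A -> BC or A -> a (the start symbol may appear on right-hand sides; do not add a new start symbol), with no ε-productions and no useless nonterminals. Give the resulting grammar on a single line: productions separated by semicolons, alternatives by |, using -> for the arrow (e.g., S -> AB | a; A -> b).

S -> g | h | CA; A -> g | h | AB; B -> h; C -> g

Nullable: {A}; after ε-elimination: S -> g | h | gA; A -> g | h | Ah.
No unit productions to eliminate.
TERM: introduce C -> g, B -> h and substitute in every rule of length ≥2.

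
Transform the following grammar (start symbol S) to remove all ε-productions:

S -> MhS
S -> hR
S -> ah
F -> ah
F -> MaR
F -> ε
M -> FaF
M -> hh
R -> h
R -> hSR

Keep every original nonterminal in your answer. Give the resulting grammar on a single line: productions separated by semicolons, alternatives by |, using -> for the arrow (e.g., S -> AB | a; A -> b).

S -> ah | hR | MhS; F -> ah | MaR; M -> a | Fa | aF | hh | FaF; R -> h | hSR

Nullable set: {F}.
Drop F -> ε.
M -> FaF: F, F nullable, giving Fa | FaF | a | aF.
Unchanged (no nullable symbols): S -> MhS; S -> ah; S -> hR; F -> MaR; F -> ah; M -> hh; R -> h; R -> hSR.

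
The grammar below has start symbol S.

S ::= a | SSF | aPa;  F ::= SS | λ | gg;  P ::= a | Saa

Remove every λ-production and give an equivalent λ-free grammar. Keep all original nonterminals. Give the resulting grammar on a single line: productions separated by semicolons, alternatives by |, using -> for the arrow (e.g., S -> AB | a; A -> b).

S -> a | SS | SSF | aPa; F -> SS | gg; P -> a | Saa

Nullable set: {F}.
S -> SSF: F nullable, giving SS | SSF.
Drop F -> λ.
Unchanged (no nullable symbols): S -> a; S -> aPa; F -> SS; F -> gg; P -> Saa; P -> a.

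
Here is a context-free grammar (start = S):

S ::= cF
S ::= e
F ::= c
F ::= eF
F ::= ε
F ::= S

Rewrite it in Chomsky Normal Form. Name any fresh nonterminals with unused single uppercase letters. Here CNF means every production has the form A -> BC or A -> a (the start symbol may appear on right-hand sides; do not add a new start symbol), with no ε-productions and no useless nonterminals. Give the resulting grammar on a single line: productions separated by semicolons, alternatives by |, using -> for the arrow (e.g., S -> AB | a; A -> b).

Nullable: {F}; after ε-elimination: S -> c | e | cF; F -> S | c | e | eF.
After unit-elimination: S -> c | e | cF; F -> c | e | cF | eF.
TERM: introduce A -> c, B -> e and substitute in every rule of length ≥2.

S -> c | e | AF; A -> c; B -> e; F -> c | e | AF | BF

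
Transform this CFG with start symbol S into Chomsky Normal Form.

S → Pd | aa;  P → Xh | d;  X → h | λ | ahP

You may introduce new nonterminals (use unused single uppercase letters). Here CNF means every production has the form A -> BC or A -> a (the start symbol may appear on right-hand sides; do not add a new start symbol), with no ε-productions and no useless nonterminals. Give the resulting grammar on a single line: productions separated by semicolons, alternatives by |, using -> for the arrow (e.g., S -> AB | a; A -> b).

S -> CC | PB; A -> h; B -> d; C -> a; D -> AP; P -> d | h | XA; X -> h | CD

Nullable: {X}; after ε-elimination: S -> Pd | aa; P -> d | h | Xh; X -> h | ahP.
No unit productions to eliminate.
TERM: introduce C -> a, B -> d, A -> h and substitute in every rule of length ≥2.
BIN: X -> CAP becomes X -> CD, D -> AP.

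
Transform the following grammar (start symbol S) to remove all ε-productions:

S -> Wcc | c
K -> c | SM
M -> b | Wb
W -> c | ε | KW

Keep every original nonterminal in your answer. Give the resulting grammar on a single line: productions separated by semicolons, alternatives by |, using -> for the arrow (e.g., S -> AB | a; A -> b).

Nullable set: {W}.
S -> Wcc: W nullable, giving Wcc | cc.
M -> Wb: W nullable, giving Wb | b.
Drop W -> ε.
W -> KW: W nullable, giving K | KW.
Unchanged (no nullable symbols): S -> c; K -> SM; K -> c; M -> b; W -> c.

S -> c | cc | Wcc; K -> c | SM; M -> b | Wb; W -> K | c | KW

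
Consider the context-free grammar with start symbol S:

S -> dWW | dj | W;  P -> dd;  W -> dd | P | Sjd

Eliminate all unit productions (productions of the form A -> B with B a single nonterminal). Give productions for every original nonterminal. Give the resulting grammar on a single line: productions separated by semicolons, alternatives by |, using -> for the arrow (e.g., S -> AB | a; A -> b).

S -> dd | dj | Sjd | dWW; P -> dd; W -> dd | Sjd

Unit productions: S->W, W->P.
Unit pairs (A ⇒* B via units): (S,P), (S,W), (W,P).
S: inherits non-unit rules of {P, S, W} → Sjd | dWW | dd | dj.
P: inherits non-unit rules of {P} → dd.
W: inherits non-unit rules of {P, W} → Sjd | dd.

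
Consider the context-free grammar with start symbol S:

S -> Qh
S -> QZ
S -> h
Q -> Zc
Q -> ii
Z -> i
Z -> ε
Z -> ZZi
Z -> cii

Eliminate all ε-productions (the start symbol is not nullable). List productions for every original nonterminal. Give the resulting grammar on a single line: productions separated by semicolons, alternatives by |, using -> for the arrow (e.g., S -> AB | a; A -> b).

Nullable set: {Z}.
S -> QZ: Z nullable, giving Q | QZ.
Q -> Zc: Z nullable, giving Zc | c.
Drop Z -> ε.
Z -> ZZi: Z, Z nullable, giving ZZi | Zi | i.
Unchanged (no nullable symbols): S -> Qh; S -> h; Q -> ii; Z -> cii; Z -> i.

S -> Q | h | QZ | Qh; Q -> c | Zc | ii; Z -> i | Zi | ZZi | cii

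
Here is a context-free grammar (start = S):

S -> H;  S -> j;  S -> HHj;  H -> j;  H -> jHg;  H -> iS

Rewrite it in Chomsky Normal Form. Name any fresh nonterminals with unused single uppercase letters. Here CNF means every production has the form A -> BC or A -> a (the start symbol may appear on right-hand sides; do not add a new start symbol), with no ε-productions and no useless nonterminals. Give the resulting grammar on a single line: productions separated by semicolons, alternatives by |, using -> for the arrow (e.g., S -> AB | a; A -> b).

S -> j | AS | BE | HF; A -> i; B -> j; C -> g; D -> HC; E -> HC; F -> HB; H -> j | AS | BD

No ε-productions.
After unit-elimination: S -> j | iS | HHj | jHg; H -> j | iS | jHg.
TERM: introduce C -> g, A -> i, B -> j and substitute in every rule of length ≥2.
BIN: H -> BHC becomes H -> BD, D -> HC; S -> BHC becomes S -> BE, E -> HC; S -> HHB becomes S -> HF, F -> HB.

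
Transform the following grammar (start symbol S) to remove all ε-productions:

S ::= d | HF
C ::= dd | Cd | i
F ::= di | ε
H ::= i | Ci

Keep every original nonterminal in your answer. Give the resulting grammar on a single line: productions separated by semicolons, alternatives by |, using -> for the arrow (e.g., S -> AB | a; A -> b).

S -> H | d | HF; C -> i | Cd | dd; F -> di; H -> i | Ci

Nullable set: {F}.
S -> HF: F nullable, giving H | HF.
Drop F -> ε.
Unchanged (no nullable symbols): S -> d; C -> Cd; C -> dd; C -> i; F -> di; H -> Ci; H -> i.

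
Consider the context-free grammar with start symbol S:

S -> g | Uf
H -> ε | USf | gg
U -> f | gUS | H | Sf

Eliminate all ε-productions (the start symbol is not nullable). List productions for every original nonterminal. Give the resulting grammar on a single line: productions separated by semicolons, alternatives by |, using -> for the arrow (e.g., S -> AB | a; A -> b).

S -> f | g | Uf; H -> Sf | gg | USf; U -> H | f | Sf | gS | gUS

Nullable set: {H, U}.
S -> Uf: U nullable, giving Uf | f.
Drop H -> ε.
H -> USf: U nullable, giving Sf | USf.
U -> H: H nullable, giving H.
U -> gUS: U nullable, giving gS | gUS.
Unchanged (no nullable symbols): S -> g; H -> gg; U -> Sf; U -> f.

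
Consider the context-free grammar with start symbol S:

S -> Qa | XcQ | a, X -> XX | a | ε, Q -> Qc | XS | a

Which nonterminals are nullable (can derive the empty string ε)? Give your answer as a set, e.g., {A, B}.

Directly nullable (have an ε-rule): {X}.
Not nullable: Q, S — each has a terminal in every rule's right-hand side or depends on a non-nullable symbol.

{X}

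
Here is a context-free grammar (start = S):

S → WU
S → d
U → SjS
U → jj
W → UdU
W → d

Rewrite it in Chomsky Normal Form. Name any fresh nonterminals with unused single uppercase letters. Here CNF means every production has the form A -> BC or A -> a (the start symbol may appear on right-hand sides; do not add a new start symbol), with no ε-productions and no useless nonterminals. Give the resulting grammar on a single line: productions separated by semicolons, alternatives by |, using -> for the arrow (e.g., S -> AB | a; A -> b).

S -> d | WU; A -> j; B -> d; C -> AS; D -> BU; U -> AA | SC; W -> d | UD

No ε-productions.
No unit productions to eliminate.
TERM: introduce B -> d, A -> j and substitute in every rule of length ≥2.
BIN: U -> SAS becomes U -> SC, C -> AS; W -> UBU becomes W -> UD, D -> BU.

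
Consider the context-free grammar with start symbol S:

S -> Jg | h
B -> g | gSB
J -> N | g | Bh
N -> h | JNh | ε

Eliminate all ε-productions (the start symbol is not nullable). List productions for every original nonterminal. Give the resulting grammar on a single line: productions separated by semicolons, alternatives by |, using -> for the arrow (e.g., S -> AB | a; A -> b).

Nullable set: {J, N}.
S -> Jg: J nullable, giving Jg | g.
J -> N: N nullable, giving N.
Drop N -> ε.
N -> JNh: J, N nullable, giving JNh | Jh | Nh | h.
Unchanged (no nullable symbols): S -> h; B -> g; B -> gSB; J -> Bh; J -> g; N -> h.

S -> g | h | Jg; B -> g | gSB; J -> N | g | Bh; N -> h | Jh | Nh | JNh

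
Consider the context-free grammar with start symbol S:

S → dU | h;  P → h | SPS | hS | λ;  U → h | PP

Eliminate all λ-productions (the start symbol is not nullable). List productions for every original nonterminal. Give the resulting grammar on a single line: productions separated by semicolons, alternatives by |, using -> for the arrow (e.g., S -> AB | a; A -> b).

Nullable set: {P, U}.
S -> dU: U nullable, giving d | dU.
Drop P -> λ.
P -> SPS: P nullable, giving SPS | SS.
U -> PP: P, P nullable, giving P | PP.
Unchanged (no nullable symbols): S -> h; P -> h; P -> hS; U -> h.

S -> d | h | dU; P -> h | SS | hS | SPS; U -> P | h | PP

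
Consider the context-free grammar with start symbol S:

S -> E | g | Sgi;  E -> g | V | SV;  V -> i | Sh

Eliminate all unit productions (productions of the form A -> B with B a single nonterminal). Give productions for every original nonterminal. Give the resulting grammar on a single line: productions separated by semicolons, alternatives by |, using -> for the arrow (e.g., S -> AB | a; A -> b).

S -> g | i | SV | Sh | Sgi; E -> g | i | SV | Sh; V -> i | Sh

Unit productions: E->V, S->E.
Unit pairs (A ⇒* B via units): (E,V), (S,E), (S,V).
S: inherits non-unit rules of {E, S, V} → SV | Sgi | Sh | g | i.
E: inherits non-unit rules of {E, V} → SV | Sh | g | i.
V: inherits non-unit rules of {V} → Sh | i.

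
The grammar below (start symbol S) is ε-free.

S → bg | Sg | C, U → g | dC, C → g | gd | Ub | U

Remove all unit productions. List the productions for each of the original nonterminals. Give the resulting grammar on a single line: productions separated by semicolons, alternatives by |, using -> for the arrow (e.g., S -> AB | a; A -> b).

S -> g | Sg | Ub | bg | dC | gd; C -> g | Ub | dC | gd; U -> g | dC

Unit productions: C->U, S->C.
Unit pairs (A ⇒* B via units): (C,U), (S,C), (S,U).
S: inherits non-unit rules of {C, S, U} → Sg | Ub | bg | dC | g | gd.
C: inherits non-unit rules of {C, U} → Ub | dC | g | gd.
U: inherits non-unit rules of {U} → dC | g.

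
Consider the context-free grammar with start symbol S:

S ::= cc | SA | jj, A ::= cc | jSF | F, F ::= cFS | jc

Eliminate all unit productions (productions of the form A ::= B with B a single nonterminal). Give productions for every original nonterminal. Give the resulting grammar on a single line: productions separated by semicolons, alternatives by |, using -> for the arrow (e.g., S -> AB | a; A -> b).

Unit productions: A->F.
Unit pairs (A ⇒* B via units): (A,F).
S: inherits non-unit rules of {S} → SA | cc | jj.
A: inherits non-unit rules of {A, F} → cFS | cc | jSF | jc.
F: inherits non-unit rules of {F} → cFS | jc.

S -> SA | cc | jj; A -> cc | jc | cFS | jSF; F -> jc | cFS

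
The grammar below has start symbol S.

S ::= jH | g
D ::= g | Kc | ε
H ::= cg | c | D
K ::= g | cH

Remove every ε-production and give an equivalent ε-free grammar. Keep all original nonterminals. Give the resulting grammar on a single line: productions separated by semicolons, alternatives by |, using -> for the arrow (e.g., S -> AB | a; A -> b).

Nullable set: {D, H}.
S -> jH: H nullable, giving j | jH.
Drop D -> ε.
H -> D: D nullable, giving D.
K -> cH: H nullable, giving c | cH.
Unchanged (no nullable symbols): S -> g; D -> Kc; D -> g; H -> c; H -> cg; K -> g.

S -> g | j | jH; D -> g | Kc; H -> D | c | cg; K -> c | g | cH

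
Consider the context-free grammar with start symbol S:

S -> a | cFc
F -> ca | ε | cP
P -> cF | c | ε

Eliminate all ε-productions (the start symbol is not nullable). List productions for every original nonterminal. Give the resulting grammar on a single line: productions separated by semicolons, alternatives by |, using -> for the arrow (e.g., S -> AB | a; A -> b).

S -> a | cc | cFc; F -> c | cP | ca; P -> c | cF

Nullable set: {F, P}.
S -> cFc: F nullable, giving cFc | cc.
Drop F -> ε.
F -> cP: P nullable, giving c | cP.
Drop P -> ε.
P -> cF: F nullable, giving c | cF.
Unchanged (no nullable symbols): S -> a; F -> ca; P -> c.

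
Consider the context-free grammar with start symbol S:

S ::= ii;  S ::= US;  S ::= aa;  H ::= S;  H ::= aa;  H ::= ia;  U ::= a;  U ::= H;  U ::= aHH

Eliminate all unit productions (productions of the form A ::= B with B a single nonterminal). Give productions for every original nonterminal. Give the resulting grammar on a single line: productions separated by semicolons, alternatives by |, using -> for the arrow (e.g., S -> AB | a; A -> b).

S -> US | aa | ii; H -> US | aa | ia | ii; U -> a | US | aa | ia | ii | aHH

Unit productions: H->S, U->H.
Unit pairs (A ⇒* B via units): (H,S), (U,H), (U,S).
S: inherits non-unit rules of {S} → US | aa | ii.
H: inherits non-unit rules of {H, S} → US | aa | ia | ii.
U: inherits non-unit rules of {H, S, U} → US | a | aHH | aa | ia | ii.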